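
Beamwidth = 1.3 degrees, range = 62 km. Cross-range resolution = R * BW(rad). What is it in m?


BW_rad = 0.02268928
CR = 62000 * 0.02268928 = 1406.7 m

1406.7 m


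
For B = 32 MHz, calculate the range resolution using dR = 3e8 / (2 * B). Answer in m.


dR = 3e8 / (2 * 32000000.0) = 4.69 m

4.69 m


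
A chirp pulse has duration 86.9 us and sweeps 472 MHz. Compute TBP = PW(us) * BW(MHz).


TBP = 86.9 * 472 = 41016.8

41016.8


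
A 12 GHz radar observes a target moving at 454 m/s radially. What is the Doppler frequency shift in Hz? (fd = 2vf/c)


fd = 2 * 454 * 12000000000.0 / 3e8 = 36320.0 Hz

36320.0 Hz


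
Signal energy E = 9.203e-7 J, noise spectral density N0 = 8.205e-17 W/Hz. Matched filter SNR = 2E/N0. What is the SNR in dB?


SNR_lin = 2 * 9.203e-7 / 8.205e-17 = 2.243e10
SNR_dB = 10*log10(2.243e10) = 103.5 dB

103.5 dB


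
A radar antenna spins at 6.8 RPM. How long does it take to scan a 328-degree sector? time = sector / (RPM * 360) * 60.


t = 328 / (6.8 * 360) * 60 = 8.04 s

8.04 s


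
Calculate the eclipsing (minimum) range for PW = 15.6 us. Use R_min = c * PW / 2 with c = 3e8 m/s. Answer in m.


R_min = 3e8 * 15.6e-6 / 2 = 2340.0 m

2340.0 m


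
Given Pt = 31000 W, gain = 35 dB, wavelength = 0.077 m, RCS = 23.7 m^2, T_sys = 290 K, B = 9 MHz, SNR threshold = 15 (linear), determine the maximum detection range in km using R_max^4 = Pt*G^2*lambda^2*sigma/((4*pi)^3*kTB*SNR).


G_lin = 10^(35/10) = 3162.27766
R^4 = 31000 * 3162.27766^2 * 0.077^2 * 23.7 / ((4*pi)^3 * 1.38e-23 * 290 * 9000000.0 * 15)
R^4 = 4.06304e19 m^4
R_max = (4.06304e19)^(1/4) = 79838.6 m = 79.8 km

79.8 km


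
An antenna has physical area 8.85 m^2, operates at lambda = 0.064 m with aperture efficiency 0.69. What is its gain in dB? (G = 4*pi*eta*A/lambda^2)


G_linear = 4*pi*0.69*8.85/0.064^2 = 18734.51
G_dB = 10*log10(18734.51) = 42.7 dB

42.7 dB


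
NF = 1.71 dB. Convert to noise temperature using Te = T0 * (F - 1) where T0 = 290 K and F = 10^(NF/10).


NF_lin = 10^(1.71/10) = 1.482518
Te = 290 * (1.482518 - 1) = 139.9 K

139.9 K


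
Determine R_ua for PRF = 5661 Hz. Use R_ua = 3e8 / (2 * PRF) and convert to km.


R_ua = 3e8 / (2 * 5661) = 26497.1 m = 26.5 km

26.5 km


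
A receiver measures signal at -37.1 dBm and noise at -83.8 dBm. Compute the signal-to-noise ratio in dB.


SNR = -37.1 - (-83.8) = 46.7 dB

46.7 dB


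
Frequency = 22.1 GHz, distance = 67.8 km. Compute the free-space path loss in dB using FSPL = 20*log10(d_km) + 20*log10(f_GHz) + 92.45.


20*log10(67.8) = 36.62
20*log10(22.1) = 26.89
FSPL = 156.0 dB

156.0 dB


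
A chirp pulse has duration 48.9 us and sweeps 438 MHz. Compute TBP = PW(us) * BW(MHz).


TBP = 48.9 * 438 = 21418.2

21418.2


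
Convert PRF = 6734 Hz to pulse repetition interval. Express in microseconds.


PRI = 1/6734 = 0.0001485001 s = 148.5 us

148.5 us


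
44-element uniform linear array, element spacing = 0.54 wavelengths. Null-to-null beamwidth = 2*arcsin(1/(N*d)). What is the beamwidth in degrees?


1/(N*d) = 1/(44*0.54) = 0.042088
BW = 2*arcsin(0.042088) = 4.8 degrees

4.8 degrees


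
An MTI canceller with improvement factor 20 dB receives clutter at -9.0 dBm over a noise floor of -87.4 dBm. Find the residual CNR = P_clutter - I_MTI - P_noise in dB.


CNR = -9.0 - 20 - (-87.4) = 58.4 dB

58.4 dB


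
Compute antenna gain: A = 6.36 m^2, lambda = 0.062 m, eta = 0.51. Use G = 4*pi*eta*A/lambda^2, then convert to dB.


G_linear = 4*pi*0.51*6.36/0.062^2 = 10603.61
G_dB = 10*log10(10603.61) = 40.3 dB

40.3 dB


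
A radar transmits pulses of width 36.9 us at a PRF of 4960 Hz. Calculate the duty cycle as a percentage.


DC = 36.9e-6 * 4960 * 100 = 18.3%

18.3%


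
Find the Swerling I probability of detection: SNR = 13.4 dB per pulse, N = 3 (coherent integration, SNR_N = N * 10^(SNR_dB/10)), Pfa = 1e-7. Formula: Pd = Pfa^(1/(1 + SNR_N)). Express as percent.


SNR_lin = 10^(13.4/10) = 21.87762
SNR_N = 3 * 21.87762 = 65.63286
1/(1 + SNR_N) = 1/66.63286 = 0.0150076
Pd = (1e-7)^0.0150076 = 0.78514
Pd = 78.5%

78.5%


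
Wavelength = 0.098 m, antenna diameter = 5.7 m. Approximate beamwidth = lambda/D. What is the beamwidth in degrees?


BW_rad = 0.098 / 5.7 = 0.017193
BW_deg = 0.99 degrees

0.99 degrees


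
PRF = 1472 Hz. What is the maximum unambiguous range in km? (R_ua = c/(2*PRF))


R_ua = 3e8 / (2 * 1472) = 101902.2 m = 101.9 km

101.9 km


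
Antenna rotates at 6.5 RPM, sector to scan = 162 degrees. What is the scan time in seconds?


t = 162 / (6.5 * 360) * 60 = 4.15 s

4.15 s


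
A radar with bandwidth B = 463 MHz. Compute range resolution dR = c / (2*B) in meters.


dR = 3e8 / (2 * 463000000.0) = 0.32 m

0.32 m


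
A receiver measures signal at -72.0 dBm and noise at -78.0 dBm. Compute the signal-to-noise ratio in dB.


SNR = -72.0 - (-78.0) = 6.0 dB

6.0 dB


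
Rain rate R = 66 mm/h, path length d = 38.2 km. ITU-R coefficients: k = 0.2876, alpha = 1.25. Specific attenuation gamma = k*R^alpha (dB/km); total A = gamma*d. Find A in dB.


gamma = 0.2876 * 66^1.25 = 54.102683 dB/km
A = 54.102683 * 38.2 = 2066.72 dB

2066.72 dB


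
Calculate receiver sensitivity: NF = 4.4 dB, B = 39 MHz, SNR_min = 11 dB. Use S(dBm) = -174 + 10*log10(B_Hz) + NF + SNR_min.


10*log10(39000000.0) = 75.91
S = -174 + 75.91 + 4.4 + 11 = -82.7 dBm

-82.7 dBm


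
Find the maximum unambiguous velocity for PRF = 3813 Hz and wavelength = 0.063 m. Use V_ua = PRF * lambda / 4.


V_ua = 3813 * 0.063 / 4 = 60.1 m/s

60.1 m/s


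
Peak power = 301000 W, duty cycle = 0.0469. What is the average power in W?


P_avg = 301000 * 0.0469 = 14116.9 W

14116.9 W


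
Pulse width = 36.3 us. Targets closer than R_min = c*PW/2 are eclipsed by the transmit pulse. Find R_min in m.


R_min = 3e8 * 36.3e-6 / 2 = 5445.0 m

5445.0 m


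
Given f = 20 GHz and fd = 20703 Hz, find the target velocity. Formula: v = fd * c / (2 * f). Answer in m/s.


v = 20703 * 3e8 / (2 * 20000000000.0) = 155.3 m/s

155.3 m/s


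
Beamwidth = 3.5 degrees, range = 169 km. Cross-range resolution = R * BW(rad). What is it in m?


BW_rad = 0.061086524
CR = 169000 * 0.061086524 = 10323.6 m

10323.6 m


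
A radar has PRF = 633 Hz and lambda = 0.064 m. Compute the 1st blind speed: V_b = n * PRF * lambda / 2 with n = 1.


V_blind = 1 * 633 * 0.064 / 2 = 20.3 m/s

20.3 m/s


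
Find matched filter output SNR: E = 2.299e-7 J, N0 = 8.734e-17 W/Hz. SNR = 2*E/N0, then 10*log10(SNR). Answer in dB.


SNR_lin = 2 * 2.299e-7 / 8.734e-17 = 5.264e9
SNR_dB = 10*log10(5.264e9) = 97.2 dB

97.2 dB


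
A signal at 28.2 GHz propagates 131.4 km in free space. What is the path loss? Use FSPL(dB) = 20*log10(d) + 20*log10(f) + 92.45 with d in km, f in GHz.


20*log10(131.4) = 42.37
20*log10(28.2) = 29.0
FSPL = 163.8 dB

163.8 dB


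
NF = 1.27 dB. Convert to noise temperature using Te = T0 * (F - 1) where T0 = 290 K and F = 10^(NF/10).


NF_lin = 10^(1.27/10) = 1.339677
Te = 290 * (1.339677 - 1) = 98.5 K

98.5 K


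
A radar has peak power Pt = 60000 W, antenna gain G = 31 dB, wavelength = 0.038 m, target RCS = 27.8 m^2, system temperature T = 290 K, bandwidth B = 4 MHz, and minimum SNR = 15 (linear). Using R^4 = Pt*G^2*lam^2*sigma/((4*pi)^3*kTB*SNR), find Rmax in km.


G_lin = 10^(31/10) = 1258.925412
R^4 = 60000 * 1258.925412^2 * 0.038^2 * 27.8 / ((4*pi)^3 * 1.38e-23 * 290 * 4000000.0 * 15)
R^4 = 8.01134e18 m^4
R_max = (8.01134e18)^(1/4) = 53201.8 m = 53.2 km

53.2 km


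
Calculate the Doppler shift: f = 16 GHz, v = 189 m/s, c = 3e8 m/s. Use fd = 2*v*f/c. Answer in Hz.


fd = 2 * 189 * 16000000000.0 / 3e8 = 20160.0 Hz

20160.0 Hz


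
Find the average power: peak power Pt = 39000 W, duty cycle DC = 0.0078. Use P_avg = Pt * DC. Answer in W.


P_avg = 39000 * 0.0078 = 304.2 W

304.2 W


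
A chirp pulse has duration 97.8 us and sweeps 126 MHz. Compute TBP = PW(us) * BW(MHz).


TBP = 97.8 * 126 = 12322.8

12322.8


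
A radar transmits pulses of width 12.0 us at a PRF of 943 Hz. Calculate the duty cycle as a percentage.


DC = 12.0e-6 * 943 * 100 = 1.13%

1.13%


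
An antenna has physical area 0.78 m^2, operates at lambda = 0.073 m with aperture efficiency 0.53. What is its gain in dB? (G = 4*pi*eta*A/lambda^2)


G_linear = 4*pi*0.53*0.78/0.073^2 = 974.84
G_dB = 10*log10(974.84) = 29.9 dB

29.9 dB


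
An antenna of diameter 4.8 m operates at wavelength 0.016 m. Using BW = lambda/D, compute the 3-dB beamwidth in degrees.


BW_rad = 0.016 / 4.8 = 0.003333
BW_deg = 0.19 degrees

0.19 degrees


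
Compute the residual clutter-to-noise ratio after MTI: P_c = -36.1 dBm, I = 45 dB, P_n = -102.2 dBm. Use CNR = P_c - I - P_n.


CNR = -36.1 - 45 - (-102.2) = 21.1 dB

21.1 dB


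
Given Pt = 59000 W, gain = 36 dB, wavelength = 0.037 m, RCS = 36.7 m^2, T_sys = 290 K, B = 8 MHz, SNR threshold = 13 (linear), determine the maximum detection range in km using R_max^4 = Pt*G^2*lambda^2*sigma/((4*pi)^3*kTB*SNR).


G_lin = 10^(36/10) = 3981.071706
R^4 = 59000 * 3981.071706^2 * 0.037^2 * 36.7 / ((4*pi)^3 * 1.38e-23 * 290 * 8000000.0 * 13)
R^4 = 5.68829e19 m^4
R_max = (5.68829e19)^(1/4) = 86845.1 m = 86.8 km

86.8 km


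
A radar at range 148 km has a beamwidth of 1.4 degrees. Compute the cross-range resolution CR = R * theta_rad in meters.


BW_rad = 0.02443461
CR = 148000 * 0.02443461 = 3616.3 m

3616.3 m


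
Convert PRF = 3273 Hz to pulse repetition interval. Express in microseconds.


PRI = 1/3273 = 0.0003055301 s = 305.5 us

305.5 us


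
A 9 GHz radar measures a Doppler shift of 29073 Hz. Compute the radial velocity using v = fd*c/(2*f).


v = 29073 * 3e8 / (2 * 9000000000.0) = 484.6 m/s

484.6 m/s


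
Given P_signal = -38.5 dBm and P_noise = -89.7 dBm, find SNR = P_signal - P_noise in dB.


SNR = -38.5 - (-89.7) = 51.2 dB

51.2 dB


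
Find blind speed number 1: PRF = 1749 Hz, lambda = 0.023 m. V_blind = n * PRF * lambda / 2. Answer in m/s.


V_blind = 1 * 1749 * 0.023 / 2 = 20.1 m/s

20.1 m/s


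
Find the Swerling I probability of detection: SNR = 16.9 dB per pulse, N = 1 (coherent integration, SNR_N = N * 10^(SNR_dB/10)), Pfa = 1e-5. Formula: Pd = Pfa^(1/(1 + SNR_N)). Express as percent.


SNR_lin = 10^(16.9/10) = 48.97788
SNR_N = 1 * 48.97788 = 48.97788
1/(1 + SNR_N) = 1/49.97788 = 0.0200089
Pd = (1e-5)^0.0200089 = 0.79425
Pd = 79.4%

79.4%


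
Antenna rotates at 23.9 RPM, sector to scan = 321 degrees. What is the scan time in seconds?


t = 321 / (23.9 * 360) * 60 = 2.24 s

2.24 s


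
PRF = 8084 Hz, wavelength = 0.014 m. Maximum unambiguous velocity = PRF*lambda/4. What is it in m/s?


V_ua = 8084 * 0.014 / 4 = 28.3 m/s

28.3 m/s


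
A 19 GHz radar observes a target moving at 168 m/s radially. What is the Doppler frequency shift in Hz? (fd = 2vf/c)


fd = 2 * 168 * 19000000000.0 / 3e8 = 21280.0 Hz

21280.0 Hz


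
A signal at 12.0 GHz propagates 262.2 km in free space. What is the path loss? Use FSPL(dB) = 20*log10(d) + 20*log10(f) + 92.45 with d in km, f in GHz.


20*log10(262.2) = 48.37
20*log10(12.0) = 21.58
FSPL = 162.4 dB

162.4 dB


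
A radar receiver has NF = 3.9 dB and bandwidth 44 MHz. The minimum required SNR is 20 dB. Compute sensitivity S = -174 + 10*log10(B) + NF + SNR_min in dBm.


10*log10(44000000.0) = 76.43
S = -174 + 76.43 + 3.9 + 20 = -73.7 dBm

-73.7 dBm


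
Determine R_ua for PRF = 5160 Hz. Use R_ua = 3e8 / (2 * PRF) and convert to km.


R_ua = 3e8 / (2 * 5160) = 29069.8 m = 29.1 km

29.1 km


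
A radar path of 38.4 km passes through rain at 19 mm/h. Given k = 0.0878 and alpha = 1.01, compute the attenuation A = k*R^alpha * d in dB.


gamma = 0.0878 * 19^1.01 = 1.718049 dB/km
A = 1.718049 * 38.4 = 65.97 dB

65.97 dB


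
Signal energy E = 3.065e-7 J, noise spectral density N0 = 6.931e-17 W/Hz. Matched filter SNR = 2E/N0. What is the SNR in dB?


SNR_lin = 2 * 3.065e-7 / 6.931e-17 = 8.844e9
SNR_dB = 10*log10(8.844e9) = 99.5 dB

99.5 dB


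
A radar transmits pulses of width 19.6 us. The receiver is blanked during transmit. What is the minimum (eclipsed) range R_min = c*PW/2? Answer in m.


R_min = 3e8 * 19.6e-6 / 2 = 2940.0 m

2940.0 m


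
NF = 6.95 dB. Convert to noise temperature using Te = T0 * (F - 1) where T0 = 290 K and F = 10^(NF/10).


NF_lin = 10^(6.95/10) = 4.954502
Te = 290 * (4.954502 - 1) = 1146.8 K

1146.8 K


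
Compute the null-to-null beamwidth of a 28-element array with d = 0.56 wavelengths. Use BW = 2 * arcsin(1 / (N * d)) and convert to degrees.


1/(N*d) = 1/(28*0.56) = 0.063776
BW = 2*arcsin(0.063776) = 7.3 degrees

7.3 degrees


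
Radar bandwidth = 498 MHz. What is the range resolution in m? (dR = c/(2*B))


dR = 3e8 / (2 * 498000000.0) = 0.3 m

0.3 m


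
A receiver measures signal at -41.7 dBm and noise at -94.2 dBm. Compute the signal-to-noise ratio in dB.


SNR = -41.7 - (-94.2) = 52.5 dB

52.5 dB


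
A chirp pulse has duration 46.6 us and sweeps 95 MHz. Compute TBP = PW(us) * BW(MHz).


TBP = 46.6 * 95 = 4427.0

4427.0


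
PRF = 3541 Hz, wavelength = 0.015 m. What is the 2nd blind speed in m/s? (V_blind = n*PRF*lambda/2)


V_blind = 2 * 3541 * 0.015 / 2 = 53.1 m/s

53.1 m/s


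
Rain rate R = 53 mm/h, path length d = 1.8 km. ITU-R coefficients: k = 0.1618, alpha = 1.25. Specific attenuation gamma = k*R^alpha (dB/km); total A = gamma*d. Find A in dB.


gamma = 0.1618 * 53^1.25 = 23.137869 dB/km
A = 23.137869 * 1.8 = 41.65 dB

41.65 dB


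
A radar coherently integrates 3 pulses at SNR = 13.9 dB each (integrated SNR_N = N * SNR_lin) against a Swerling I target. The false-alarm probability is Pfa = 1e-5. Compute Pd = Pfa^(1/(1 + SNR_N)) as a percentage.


SNR_lin = 10^(13.9/10) = 24.54709
SNR_N = 3 * 24.54709 = 73.64127
1/(1 + SNR_N) = 1/74.64127 = 0.0133974
Pd = (1e-5)^0.0133974 = 0.85706
Pd = 85.7%

85.7%


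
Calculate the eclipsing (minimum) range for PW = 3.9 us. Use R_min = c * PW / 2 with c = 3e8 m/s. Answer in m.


R_min = 3e8 * 3.9e-6 / 2 = 585.0 m

585.0 m


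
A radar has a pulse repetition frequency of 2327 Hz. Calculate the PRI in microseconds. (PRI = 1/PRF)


PRI = 1/2327 = 0.0004297379 s = 429.7 us

429.7 us


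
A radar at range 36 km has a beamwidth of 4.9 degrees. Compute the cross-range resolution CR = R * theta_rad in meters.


BW_rad = 0.085521133
CR = 36000 * 0.085521133 = 3078.8 m

3078.8 m


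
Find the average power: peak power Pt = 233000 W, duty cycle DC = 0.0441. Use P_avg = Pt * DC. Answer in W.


P_avg = 233000 * 0.0441 = 10275.3 W

10275.3 W


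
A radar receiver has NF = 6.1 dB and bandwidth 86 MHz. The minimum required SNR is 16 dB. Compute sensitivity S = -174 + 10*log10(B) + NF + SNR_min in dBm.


10*log10(86000000.0) = 79.34
S = -174 + 79.34 + 6.1 + 16 = -72.6 dBm

-72.6 dBm


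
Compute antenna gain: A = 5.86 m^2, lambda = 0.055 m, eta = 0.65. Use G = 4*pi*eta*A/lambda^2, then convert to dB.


G_linear = 4*pi*0.65*5.86/0.055^2 = 15823.24
G_dB = 10*log10(15823.24) = 42.0 dB

42.0 dB


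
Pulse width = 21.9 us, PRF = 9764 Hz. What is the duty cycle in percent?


DC = 21.9e-6 * 9764 * 100 = 21.38%

21.38%


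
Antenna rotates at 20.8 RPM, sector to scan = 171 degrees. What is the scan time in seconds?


t = 171 / (20.8 * 360) * 60 = 1.37 s

1.37 s


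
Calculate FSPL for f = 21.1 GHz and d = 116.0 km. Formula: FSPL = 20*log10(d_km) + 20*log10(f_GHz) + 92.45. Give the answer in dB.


20*log10(116.0) = 41.29
20*log10(21.1) = 26.49
FSPL = 160.2 dB

160.2 dB


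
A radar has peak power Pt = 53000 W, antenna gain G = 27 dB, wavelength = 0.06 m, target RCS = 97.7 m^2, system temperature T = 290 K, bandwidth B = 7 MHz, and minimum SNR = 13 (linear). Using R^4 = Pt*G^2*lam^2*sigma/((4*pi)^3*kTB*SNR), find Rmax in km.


G_lin = 10^(27/10) = 501.187234
R^4 = 53000 * 501.187234^2 * 0.06^2 * 97.7 / ((4*pi)^3 * 1.38e-23 * 290 * 7000000.0 * 13)
R^4 = 6.47925e18 m^4
R_max = (6.47925e18)^(1/4) = 50452.3 m = 50.5 km

50.5 km


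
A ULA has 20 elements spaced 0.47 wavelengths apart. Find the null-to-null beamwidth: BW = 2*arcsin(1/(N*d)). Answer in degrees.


1/(N*d) = 1/(20*0.47) = 0.106383
BW = 2*arcsin(0.106383) = 12.2 degrees

12.2 degrees


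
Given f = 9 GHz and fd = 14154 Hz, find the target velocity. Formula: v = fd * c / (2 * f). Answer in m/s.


v = 14154 * 3e8 / (2 * 9000000000.0) = 235.9 m/s

235.9 m/s


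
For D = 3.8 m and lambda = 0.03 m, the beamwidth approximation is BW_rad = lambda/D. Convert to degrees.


BW_rad = 0.03 / 3.8 = 0.007895
BW_deg = 0.45 degrees

0.45 degrees


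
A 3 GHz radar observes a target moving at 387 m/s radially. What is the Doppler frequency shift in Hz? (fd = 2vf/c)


fd = 2 * 387 * 3000000000.0 / 3e8 = 7740.0 Hz

7740.0 Hz


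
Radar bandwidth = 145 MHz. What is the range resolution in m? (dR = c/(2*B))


dR = 3e8 / (2 * 145000000.0) = 1.03 m

1.03 m


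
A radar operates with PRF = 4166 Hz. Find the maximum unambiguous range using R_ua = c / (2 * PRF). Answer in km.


R_ua = 3e8 / (2 * 4166) = 36005.8 m = 36.0 km

36.0 km


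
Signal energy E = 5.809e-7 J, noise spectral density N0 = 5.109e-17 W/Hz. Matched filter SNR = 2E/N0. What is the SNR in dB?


SNR_lin = 2 * 5.809e-7 / 5.109e-17 = 2.274e10
SNR_dB = 10*log10(2.274e10) = 103.6 dB

103.6 dB


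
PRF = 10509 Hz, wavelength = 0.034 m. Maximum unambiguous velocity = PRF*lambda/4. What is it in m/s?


V_ua = 10509 * 0.034 / 4 = 89.3 m/s

89.3 m/s


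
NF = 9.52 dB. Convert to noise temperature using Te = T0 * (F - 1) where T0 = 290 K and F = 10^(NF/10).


NF_lin = 10^(9.52/10) = 8.953648
Te = 290 * (8.953648 - 1) = 2306.6 K

2306.6 K


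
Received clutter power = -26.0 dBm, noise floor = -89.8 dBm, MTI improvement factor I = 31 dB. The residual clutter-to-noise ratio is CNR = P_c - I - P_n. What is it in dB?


CNR = -26.0 - 31 - (-89.8) = 32.8 dB

32.8 dB


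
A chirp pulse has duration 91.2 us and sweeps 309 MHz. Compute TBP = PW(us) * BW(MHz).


TBP = 91.2 * 309 = 28180.8

28180.8


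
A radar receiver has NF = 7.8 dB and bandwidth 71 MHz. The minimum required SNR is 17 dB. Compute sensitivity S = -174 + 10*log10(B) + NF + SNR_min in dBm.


10*log10(71000000.0) = 78.51
S = -174 + 78.51 + 7.8 + 17 = -70.7 dBm

-70.7 dBm


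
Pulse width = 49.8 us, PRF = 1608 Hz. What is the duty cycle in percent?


DC = 49.8e-6 * 1608 * 100 = 8.01%

8.01%


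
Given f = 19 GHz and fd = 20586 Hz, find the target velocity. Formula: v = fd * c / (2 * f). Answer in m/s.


v = 20586 * 3e8 / (2 * 19000000000.0) = 162.5 m/s

162.5 m/s


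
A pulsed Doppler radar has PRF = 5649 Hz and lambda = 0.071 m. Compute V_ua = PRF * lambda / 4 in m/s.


V_ua = 5649 * 0.071 / 4 = 100.3 m/s

100.3 m/s


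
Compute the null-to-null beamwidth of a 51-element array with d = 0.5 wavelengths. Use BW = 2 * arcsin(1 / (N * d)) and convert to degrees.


1/(N*d) = 1/(51*0.5) = 0.039216
BW = 2*arcsin(0.039216) = 4.5 degrees

4.5 degrees


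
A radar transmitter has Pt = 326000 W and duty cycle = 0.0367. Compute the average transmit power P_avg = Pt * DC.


P_avg = 326000 * 0.0367 = 11964.2 W

11964.2 W


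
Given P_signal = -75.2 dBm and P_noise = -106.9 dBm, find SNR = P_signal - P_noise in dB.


SNR = -75.2 - (-106.9) = 31.7 dB

31.7 dB


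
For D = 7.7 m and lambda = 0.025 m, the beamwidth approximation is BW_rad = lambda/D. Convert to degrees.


BW_rad = 0.025 / 7.7 = 0.003247
BW_deg = 0.19 degrees

0.19 degrees


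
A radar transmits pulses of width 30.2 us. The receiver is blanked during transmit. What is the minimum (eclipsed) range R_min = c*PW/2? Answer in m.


R_min = 3e8 * 30.2e-6 / 2 = 4530.0 m

4530.0 m


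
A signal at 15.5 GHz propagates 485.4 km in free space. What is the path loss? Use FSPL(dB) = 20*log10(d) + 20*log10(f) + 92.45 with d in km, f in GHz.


20*log10(485.4) = 53.72
20*log10(15.5) = 23.81
FSPL = 170.0 dB

170.0 dB


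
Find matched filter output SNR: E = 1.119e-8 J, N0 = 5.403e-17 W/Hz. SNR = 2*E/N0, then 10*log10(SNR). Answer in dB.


SNR_lin = 2 * 1.119e-8 / 5.403e-17 = 4.142e8
SNR_dB = 10*log10(4.142e8) = 86.2 dB

86.2 dB


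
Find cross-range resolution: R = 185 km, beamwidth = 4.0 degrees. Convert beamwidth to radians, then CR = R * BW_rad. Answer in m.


BW_rad = 0.06981317
CR = 185000 * 0.06981317 = 12915.4 m

12915.4 m


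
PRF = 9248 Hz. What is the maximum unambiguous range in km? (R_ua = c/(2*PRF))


R_ua = 3e8 / (2 * 9248) = 16219.7 m = 16.2 km

16.2 km


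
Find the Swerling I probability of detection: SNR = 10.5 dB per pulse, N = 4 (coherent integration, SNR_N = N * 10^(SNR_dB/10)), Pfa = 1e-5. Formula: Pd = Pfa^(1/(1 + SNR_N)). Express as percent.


SNR_lin = 10^(10.5/10) = 11.22018
SNR_N = 4 * 11.22018 = 44.88072
1/(1 + SNR_N) = 1/45.88072 = 0.0217956
Pd = (1e-5)^0.0217956 = 0.77808
Pd = 77.8%

77.8%


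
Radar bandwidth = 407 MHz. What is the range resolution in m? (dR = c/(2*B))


dR = 3e8 / (2 * 407000000.0) = 0.37 m

0.37 m


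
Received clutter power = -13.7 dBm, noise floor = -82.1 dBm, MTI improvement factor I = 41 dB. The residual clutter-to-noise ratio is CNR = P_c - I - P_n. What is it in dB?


CNR = -13.7 - 41 - (-82.1) = 27.4 dB

27.4 dB


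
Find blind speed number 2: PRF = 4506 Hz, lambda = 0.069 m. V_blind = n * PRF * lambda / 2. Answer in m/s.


V_blind = 2 * 4506 * 0.069 / 2 = 310.9 m/s

310.9 m/s


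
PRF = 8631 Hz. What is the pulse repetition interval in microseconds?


PRI = 1/8631 = 0.0001158614 s = 115.9 us

115.9 us


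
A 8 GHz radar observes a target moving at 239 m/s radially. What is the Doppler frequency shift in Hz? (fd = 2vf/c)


fd = 2 * 239 * 8000000000.0 / 3e8 = 12746.7 Hz

12746.7 Hz


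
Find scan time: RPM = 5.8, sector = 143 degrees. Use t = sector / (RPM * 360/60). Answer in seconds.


t = 143 / (5.8 * 360) * 60 = 4.11 s

4.11 s


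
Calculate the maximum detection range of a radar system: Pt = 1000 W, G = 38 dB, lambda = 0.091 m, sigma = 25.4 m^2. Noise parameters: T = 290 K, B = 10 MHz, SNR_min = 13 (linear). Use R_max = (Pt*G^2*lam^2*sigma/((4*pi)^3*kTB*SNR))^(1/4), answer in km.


G_lin = 10^(38/10) = 6309.573445
R^4 = 1000 * 6309.573445^2 * 0.091^2 * 25.4 / ((4*pi)^3 * 1.38e-23 * 290 * 10000000.0 * 13)
R^4 = 8.11085e18 m^4
R_max = (8.11085e18)^(1/4) = 53366.2 m = 53.4 km

53.4 km


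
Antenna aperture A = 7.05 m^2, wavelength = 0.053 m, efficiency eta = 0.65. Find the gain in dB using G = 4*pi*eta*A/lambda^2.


G_linear = 4*pi*0.65*7.05/0.053^2 = 20500.32
G_dB = 10*log10(20500.32) = 43.1 dB

43.1 dB


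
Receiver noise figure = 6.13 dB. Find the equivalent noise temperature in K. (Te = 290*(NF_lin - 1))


NF_lin = 10^(6.13/10) = 4.102041
Te = 290 * (4.102041 - 1) = 899.6 K

899.6 K


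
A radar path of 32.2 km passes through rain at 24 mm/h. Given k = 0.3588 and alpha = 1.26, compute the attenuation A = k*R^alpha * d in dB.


gamma = 0.3588 * 24^1.26 = 19.675175 dB/km
A = 19.675175 * 32.2 = 633.54 dB

633.54 dB


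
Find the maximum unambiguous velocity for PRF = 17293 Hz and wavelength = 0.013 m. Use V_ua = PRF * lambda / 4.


V_ua = 17293 * 0.013 / 4 = 56.2 m/s

56.2 m/s


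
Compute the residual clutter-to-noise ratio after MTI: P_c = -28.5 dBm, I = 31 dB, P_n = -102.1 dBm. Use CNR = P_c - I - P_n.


CNR = -28.5 - 31 - (-102.1) = 42.6 dB

42.6 dB


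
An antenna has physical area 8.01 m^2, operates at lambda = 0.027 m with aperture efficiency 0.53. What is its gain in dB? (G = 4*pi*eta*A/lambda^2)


G_linear = 4*pi*0.53*8.01/0.027^2 = 73179.72
G_dB = 10*log10(73179.72) = 48.6 dB

48.6 dB


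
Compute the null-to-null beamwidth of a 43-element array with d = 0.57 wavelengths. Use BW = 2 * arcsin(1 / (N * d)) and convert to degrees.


1/(N*d) = 1/(43*0.57) = 0.0408
BW = 2*arcsin(0.0408) = 4.7 degrees

4.7 degrees


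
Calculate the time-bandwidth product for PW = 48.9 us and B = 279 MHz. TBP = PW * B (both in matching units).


TBP = 48.9 * 279 = 13643.1

13643.1


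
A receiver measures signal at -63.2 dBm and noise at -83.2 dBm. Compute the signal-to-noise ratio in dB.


SNR = -63.2 - (-83.2) = 20.0 dB

20.0 dB


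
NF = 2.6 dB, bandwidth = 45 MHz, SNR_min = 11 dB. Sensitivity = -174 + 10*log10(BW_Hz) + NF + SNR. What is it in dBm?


10*log10(45000000.0) = 76.53
S = -174 + 76.53 + 2.6 + 11 = -83.9 dBm

-83.9 dBm


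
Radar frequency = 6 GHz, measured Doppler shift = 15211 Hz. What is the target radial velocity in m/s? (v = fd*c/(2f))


v = 15211 * 3e8 / (2 * 6000000000.0) = 380.3 m/s

380.3 m/s


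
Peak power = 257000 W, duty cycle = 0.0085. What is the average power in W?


P_avg = 257000 * 0.0085 = 2184.5 W

2184.5 W


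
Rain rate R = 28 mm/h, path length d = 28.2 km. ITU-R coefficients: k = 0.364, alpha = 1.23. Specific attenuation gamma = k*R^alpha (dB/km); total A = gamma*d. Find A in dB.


gamma = 0.364 * 28^1.23 = 21.93339 dB/km
A = 21.93339 * 28.2 = 618.52 dB

618.52 dB


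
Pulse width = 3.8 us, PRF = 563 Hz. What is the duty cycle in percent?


DC = 3.8e-6 * 563 * 100 = 0.21%

0.21%


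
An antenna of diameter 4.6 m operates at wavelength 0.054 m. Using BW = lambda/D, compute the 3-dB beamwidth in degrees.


BW_rad = 0.054 / 4.6 = 0.011739
BW_deg = 0.67 degrees

0.67 degrees


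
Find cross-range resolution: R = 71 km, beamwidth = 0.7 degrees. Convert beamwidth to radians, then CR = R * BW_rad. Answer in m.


BW_rad = 0.012217305
CR = 71000 * 0.012217305 = 867.4 m

867.4 m


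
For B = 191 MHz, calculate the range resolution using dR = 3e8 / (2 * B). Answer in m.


dR = 3e8 / (2 * 191000000.0) = 0.79 m

0.79 m


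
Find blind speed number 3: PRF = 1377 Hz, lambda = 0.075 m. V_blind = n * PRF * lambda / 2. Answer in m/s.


V_blind = 3 * 1377 * 0.075 / 2 = 154.9 m/s

154.9 m/s


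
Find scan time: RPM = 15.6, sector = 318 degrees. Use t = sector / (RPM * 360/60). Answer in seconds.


t = 318 / (15.6 * 360) * 60 = 3.4 s

3.4 s


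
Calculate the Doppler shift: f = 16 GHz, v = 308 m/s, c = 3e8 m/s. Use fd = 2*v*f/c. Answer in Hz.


fd = 2 * 308 * 16000000000.0 / 3e8 = 32853.3 Hz

32853.3 Hz


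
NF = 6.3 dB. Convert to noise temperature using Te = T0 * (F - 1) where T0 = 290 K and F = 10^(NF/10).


NF_lin = 10^(6.3/10) = 4.265795
Te = 290 * (4.265795 - 1) = 947.1 K

947.1 K


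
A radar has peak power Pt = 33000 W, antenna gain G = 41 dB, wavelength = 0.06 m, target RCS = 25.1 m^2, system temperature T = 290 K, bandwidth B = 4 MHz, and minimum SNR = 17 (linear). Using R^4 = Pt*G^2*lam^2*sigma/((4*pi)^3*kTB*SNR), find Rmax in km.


G_lin = 10^(41/10) = 12589.254118
R^4 = 33000 * 12589.254118^2 * 0.06^2 * 25.1 / ((4*pi)^3 * 1.38e-23 * 290 * 4000000.0 * 17)
R^4 = 8.75134e20 m^4
R_max = (8.75134e20)^(1/4) = 171996.1 m = 172.0 km

172.0 km


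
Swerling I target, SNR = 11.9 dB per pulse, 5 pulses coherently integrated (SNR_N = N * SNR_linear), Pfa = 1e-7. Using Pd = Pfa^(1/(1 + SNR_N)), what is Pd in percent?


SNR_lin = 10^(11.9/10) = 15.48817
SNR_N = 5 * 15.48817 = 77.44085
1/(1 + SNR_N) = 1/78.44085 = 0.0127485
Pd = (1e-7)^0.0127485 = 0.81426
Pd = 81.4%

81.4%


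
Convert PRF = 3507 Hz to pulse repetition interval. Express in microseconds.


PRI = 1/3507 = 0.000285144 s = 285.1 us

285.1 us


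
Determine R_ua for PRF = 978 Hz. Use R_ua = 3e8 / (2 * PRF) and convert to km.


R_ua = 3e8 / (2 * 978) = 153374.2 m = 153.4 km

153.4 km


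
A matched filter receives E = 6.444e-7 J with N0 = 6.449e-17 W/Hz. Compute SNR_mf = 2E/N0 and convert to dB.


SNR_lin = 2 * 6.444e-7 / 6.449e-17 = 1.998e10
SNR_dB = 10*log10(1.998e10) = 103.0 dB

103.0 dB


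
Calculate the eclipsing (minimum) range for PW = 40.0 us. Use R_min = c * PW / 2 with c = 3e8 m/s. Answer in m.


R_min = 3e8 * 40.0e-6 / 2 = 6000.0 m

6000.0 m


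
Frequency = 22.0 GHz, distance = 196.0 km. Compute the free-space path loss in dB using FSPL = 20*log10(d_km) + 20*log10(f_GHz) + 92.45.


20*log10(196.0) = 45.85
20*log10(22.0) = 26.85
FSPL = 165.1 dB

165.1 dB


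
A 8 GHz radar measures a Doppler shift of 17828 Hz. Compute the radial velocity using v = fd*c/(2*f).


v = 17828 * 3e8 / (2 * 8000000000.0) = 334.3 m/s

334.3 m/s


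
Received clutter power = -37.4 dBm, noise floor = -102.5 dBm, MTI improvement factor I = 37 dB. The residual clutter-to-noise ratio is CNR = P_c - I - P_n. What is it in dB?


CNR = -37.4 - 37 - (-102.5) = 28.1 dB

28.1 dB


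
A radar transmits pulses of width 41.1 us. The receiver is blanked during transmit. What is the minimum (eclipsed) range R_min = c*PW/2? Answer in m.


R_min = 3e8 * 41.1e-6 / 2 = 6165.0 m

6165.0 m


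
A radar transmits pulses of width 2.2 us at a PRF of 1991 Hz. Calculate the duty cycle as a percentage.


DC = 2.2e-6 * 1991 * 100 = 0.44%

0.44%


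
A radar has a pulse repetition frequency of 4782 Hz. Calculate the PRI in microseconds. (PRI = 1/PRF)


PRI = 1/4782 = 0.0002091175 s = 209.1 us

209.1 us


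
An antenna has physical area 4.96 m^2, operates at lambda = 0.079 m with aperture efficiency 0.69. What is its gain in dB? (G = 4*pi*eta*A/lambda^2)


G_linear = 4*pi*0.69*4.96/0.079^2 = 6891.07
G_dB = 10*log10(6891.07) = 38.4 dB

38.4 dB


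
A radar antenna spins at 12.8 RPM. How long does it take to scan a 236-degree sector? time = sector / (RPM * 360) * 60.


t = 236 / (12.8 * 360) * 60 = 3.07 s

3.07 s


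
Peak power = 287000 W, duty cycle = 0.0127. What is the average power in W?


P_avg = 287000 * 0.0127 = 3644.9 W

3644.9 W


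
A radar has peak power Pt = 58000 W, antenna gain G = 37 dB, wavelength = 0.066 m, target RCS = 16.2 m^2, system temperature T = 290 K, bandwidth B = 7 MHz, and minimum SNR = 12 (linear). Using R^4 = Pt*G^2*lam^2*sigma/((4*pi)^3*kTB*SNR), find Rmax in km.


G_lin = 10^(37/10) = 5011.872336
R^4 = 58000 * 5011.872336^2 * 0.066^2 * 16.2 / ((4*pi)^3 * 1.38e-23 * 290 * 7000000.0 * 12)
R^4 = 1.54115e20 m^4
R_max = (1.54115e20)^(1/4) = 111419.5 m = 111.4 km

111.4 km


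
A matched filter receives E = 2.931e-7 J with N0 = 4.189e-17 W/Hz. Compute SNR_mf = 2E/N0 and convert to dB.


SNR_lin = 2 * 2.931e-7 / 4.189e-17 = 1.399e10
SNR_dB = 10*log10(1.399e10) = 101.5 dB

101.5 dB


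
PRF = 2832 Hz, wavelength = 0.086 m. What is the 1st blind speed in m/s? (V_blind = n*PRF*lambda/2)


V_blind = 1 * 2832 * 0.086 / 2 = 121.8 m/s

121.8 m/s


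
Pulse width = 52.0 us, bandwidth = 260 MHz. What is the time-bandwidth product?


TBP = 52.0 * 260 = 13520.0

13520.0


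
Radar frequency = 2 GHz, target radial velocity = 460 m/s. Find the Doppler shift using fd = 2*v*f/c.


fd = 2 * 460 * 2000000000.0 / 3e8 = 6133.3 Hz

6133.3 Hz


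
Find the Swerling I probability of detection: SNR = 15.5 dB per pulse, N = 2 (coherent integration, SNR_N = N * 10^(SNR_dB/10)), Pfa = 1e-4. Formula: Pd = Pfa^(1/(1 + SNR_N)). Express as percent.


SNR_lin = 10^(15.5/10) = 35.48134
SNR_N = 2 * 35.48134 = 70.96268
1/(1 + SNR_N) = 1/71.96268 = 0.0138961
Pd = (1e-4)^0.0138961 = 0.87986
Pd = 88.0%

88.0%


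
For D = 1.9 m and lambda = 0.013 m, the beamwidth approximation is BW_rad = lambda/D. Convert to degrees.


BW_rad = 0.013 / 1.9 = 0.006842
BW_deg = 0.39 degrees

0.39 degrees


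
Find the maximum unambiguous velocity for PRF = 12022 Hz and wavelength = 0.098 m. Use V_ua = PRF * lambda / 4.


V_ua = 12022 * 0.098 / 4 = 294.5 m/s

294.5 m/s


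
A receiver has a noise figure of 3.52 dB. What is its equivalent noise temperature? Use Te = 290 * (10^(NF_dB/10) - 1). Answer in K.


NF_lin = 10^(3.52/10) = 2.249055
Te = 290 * (2.249055 - 1) = 362.2 K

362.2 K


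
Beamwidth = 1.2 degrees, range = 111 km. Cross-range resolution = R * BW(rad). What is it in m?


BW_rad = 0.020943951
CR = 111000 * 0.020943951 = 2324.8 m

2324.8 m


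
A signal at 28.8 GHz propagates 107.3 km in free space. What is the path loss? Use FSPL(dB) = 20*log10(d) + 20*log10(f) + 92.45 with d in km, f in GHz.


20*log10(107.3) = 40.61
20*log10(28.8) = 29.19
FSPL = 162.2 dB

162.2 dB


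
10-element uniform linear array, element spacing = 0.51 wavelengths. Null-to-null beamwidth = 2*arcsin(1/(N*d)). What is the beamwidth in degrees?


1/(N*d) = 1/(10*0.51) = 0.196078
BW = 2*arcsin(0.196078) = 22.6 degrees

22.6 degrees


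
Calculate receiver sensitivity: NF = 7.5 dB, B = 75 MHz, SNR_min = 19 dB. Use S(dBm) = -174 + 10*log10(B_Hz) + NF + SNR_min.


10*log10(75000000.0) = 78.75
S = -174 + 78.75 + 7.5 + 19 = -68.7 dBm

-68.7 dBm


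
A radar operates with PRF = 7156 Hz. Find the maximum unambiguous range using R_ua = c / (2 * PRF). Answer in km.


R_ua = 3e8 / (2 * 7156) = 20961.4 m = 21.0 km

21.0 km


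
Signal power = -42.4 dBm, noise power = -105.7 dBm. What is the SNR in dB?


SNR = -42.4 - (-105.7) = 63.3 dB

63.3 dB


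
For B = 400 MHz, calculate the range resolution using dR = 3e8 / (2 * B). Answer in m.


dR = 3e8 / (2 * 400000000.0) = 0.38 m

0.38 m


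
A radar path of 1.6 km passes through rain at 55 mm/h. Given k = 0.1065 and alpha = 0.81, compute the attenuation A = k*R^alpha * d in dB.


gamma = 0.1065 * 55^0.81 = 2.735542 dB/km
A = 2.735542 * 1.6 = 4.38 dB

4.38 dB


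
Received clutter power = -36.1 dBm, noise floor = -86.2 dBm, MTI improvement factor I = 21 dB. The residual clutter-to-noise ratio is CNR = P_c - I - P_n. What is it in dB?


CNR = -36.1 - 21 - (-86.2) = 29.1 dB

29.1 dB


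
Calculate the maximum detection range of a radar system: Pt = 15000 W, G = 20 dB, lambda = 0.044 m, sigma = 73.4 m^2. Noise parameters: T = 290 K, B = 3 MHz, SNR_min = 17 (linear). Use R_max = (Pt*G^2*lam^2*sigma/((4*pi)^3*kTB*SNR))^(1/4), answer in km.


G_lin = 10^(20/10) = 100.0
R^4 = 15000 * 100.0^2 * 0.044^2 * 73.4 / ((4*pi)^3 * 1.38e-23 * 290 * 3000000.0 * 17)
R^4 = 5.26279e16 m^4
R_max = (5.26279e16)^(1/4) = 15146.2 m = 15.1 km

15.1 km


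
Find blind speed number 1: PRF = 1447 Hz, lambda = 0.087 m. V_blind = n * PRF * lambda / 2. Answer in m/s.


V_blind = 1 * 1447 * 0.087 / 2 = 62.9 m/s

62.9 m/s


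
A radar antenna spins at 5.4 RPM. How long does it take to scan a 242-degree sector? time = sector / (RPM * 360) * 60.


t = 242 / (5.4 * 360) * 60 = 7.47 s

7.47 s


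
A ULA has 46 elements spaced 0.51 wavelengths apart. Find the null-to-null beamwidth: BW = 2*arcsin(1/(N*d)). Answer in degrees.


1/(N*d) = 1/(46*0.51) = 0.042626
BW = 2*arcsin(0.042626) = 4.9 degrees

4.9 degrees


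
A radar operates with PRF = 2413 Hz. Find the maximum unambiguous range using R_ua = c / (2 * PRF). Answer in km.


R_ua = 3e8 / (2 * 2413) = 62163.3 m = 62.2 km

62.2 km


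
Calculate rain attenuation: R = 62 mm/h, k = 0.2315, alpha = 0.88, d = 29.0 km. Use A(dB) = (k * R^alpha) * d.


gamma = 0.2315 * 62^0.88 = 8.746931 dB/km
A = 8.746931 * 29.0 = 253.66 dB

253.66 dB


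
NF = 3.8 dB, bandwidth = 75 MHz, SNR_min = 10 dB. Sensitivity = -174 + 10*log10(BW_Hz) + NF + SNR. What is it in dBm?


10*log10(75000000.0) = 78.75
S = -174 + 78.75 + 3.8 + 10 = -81.4 dBm

-81.4 dBm


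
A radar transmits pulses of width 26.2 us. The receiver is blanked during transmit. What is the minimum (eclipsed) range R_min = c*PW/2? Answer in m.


R_min = 3e8 * 26.2e-6 / 2 = 3930.0 m

3930.0 m


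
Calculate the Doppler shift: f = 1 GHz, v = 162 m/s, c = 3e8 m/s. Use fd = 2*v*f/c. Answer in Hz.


fd = 2 * 162 * 1000000000.0 / 3e8 = 1080.0 Hz

1080.0 Hz


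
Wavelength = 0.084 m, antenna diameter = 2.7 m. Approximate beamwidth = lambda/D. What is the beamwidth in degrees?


BW_rad = 0.084 / 2.7 = 0.031111
BW_deg = 1.78 degrees

1.78 degrees


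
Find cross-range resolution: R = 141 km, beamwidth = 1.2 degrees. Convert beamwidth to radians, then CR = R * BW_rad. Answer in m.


BW_rad = 0.020943951
CR = 141000 * 0.020943951 = 2953.1 m

2953.1 m


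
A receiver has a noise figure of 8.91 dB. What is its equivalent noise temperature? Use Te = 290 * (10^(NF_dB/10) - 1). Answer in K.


NF_lin = 10^(8.91/10) = 7.780366
Te = 290 * (7.780366 - 1) = 1966.3 K

1966.3 K


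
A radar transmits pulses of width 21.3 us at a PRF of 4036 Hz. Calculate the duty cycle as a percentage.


DC = 21.3e-6 * 4036 * 100 = 8.6%

8.6%


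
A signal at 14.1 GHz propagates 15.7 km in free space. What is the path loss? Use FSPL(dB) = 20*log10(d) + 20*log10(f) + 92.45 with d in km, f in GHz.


20*log10(15.7) = 23.92
20*log10(14.1) = 22.98
FSPL = 139.4 dB

139.4 dB


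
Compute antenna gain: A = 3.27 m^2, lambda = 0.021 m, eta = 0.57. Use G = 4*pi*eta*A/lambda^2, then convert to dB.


G_linear = 4*pi*0.57*3.27/0.021^2 = 53112.15
G_dB = 10*log10(53112.15) = 47.3 dB

47.3 dB


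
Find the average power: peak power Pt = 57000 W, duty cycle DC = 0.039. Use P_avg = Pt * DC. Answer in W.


P_avg = 57000 * 0.039 = 2223.0 W

2223.0 W


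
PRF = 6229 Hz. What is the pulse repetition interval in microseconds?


PRI = 1/6229 = 0.0001605394 s = 160.5 us

160.5 us


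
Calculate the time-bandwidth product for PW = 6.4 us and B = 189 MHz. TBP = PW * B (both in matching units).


TBP = 6.4 * 189 = 1209.6

1209.6


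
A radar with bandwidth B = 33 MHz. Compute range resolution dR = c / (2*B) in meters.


dR = 3e8 / (2 * 33000000.0) = 4.55 m

4.55 m


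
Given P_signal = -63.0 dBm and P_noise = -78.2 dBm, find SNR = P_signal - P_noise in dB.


SNR = -63.0 - (-78.2) = 15.2 dB

15.2 dB


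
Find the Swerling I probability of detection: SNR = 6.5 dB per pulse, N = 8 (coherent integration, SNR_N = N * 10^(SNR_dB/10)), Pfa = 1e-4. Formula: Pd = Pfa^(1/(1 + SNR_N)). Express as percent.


SNR_lin = 10^(6.5/10) = 4.46684
SNR_N = 8 * 4.46684 = 35.73472
1/(1 + SNR_N) = 1/36.73472 = 0.0272222
Pd = (1e-4)^0.0272222 = 0.77824
Pd = 77.8%

77.8%


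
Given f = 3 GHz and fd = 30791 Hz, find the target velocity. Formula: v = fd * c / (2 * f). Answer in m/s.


v = 30791 * 3e8 / (2 * 3000000000.0) = 1539.6 m/s

1539.6 m/s


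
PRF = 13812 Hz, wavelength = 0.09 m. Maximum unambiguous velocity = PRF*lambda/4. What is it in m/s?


V_ua = 13812 * 0.09 / 4 = 310.8 m/s

310.8 m/s


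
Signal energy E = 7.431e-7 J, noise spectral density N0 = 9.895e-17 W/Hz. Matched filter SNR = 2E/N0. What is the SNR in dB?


SNR_lin = 2 * 7.431e-7 / 9.895e-17 = 1.502e10
SNR_dB = 10*log10(1.502e10) = 101.8 dB

101.8 dB


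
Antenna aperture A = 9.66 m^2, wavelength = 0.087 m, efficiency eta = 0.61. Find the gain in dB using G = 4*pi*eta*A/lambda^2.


G_linear = 4*pi*0.61*9.66/0.087^2 = 9783.14
G_dB = 10*log10(9783.14) = 39.9 dB

39.9 dB


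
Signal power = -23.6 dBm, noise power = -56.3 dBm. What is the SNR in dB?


SNR = -23.6 - (-56.3) = 32.7 dB

32.7 dB


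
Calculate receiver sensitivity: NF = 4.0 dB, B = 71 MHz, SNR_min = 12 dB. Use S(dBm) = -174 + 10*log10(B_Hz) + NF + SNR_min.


10*log10(71000000.0) = 78.51
S = -174 + 78.51 + 4.0 + 12 = -79.5 dBm

-79.5 dBm


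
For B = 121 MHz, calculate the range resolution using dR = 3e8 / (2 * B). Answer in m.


dR = 3e8 / (2 * 121000000.0) = 1.24 m

1.24 m


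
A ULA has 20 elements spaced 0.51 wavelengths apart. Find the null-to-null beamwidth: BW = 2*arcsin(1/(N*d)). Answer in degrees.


1/(N*d) = 1/(20*0.51) = 0.098039
BW = 2*arcsin(0.098039) = 11.3 degrees

11.3 degrees


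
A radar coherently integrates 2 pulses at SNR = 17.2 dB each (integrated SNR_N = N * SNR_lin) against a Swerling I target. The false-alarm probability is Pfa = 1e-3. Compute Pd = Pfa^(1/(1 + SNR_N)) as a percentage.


SNR_lin = 10^(17.2/10) = 52.48075
SNR_N = 2 * 52.48075 = 104.9615
1/(1 + SNR_N) = 1/105.9615 = 0.0094374
Pd = (1e-3)^0.0094374 = 0.93689
Pd = 93.7%

93.7%
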